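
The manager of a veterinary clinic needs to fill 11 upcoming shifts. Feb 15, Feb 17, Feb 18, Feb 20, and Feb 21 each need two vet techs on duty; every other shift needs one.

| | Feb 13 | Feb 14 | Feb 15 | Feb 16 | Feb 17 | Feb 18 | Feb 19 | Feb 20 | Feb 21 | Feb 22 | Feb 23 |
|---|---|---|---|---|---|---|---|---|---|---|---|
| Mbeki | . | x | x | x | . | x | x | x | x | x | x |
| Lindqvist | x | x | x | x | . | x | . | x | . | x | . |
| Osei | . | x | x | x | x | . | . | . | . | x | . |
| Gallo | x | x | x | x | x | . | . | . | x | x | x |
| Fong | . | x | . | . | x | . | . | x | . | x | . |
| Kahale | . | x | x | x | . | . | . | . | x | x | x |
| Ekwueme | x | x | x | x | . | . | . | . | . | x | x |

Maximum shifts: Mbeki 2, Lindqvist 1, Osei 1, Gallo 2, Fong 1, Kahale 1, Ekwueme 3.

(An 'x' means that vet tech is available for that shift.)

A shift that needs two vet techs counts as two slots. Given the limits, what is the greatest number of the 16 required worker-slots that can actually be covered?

Total capacity across all vet techs is 2+1+1+2+1+1+3 = 11, and 16 slots are needed, so at most 11 can be filled.
An assignment achieving 11: Feb 13→Gallo, Feb 15→Ekwueme, Feb 16→Ekwueme, Feb 17→Osei+Gallo, Feb 18→Mbeki+Lindqvist, Feb 19→Mbeki, Feb 20→Fong, Feb 21→Kahale, Feb 23→Ekwueme.
Loads: Mbeki 2/2, Lindqvist 1/1, Osei 1/1, Gallo 2/2, Fong 1/1, Kahale 1/1, Ekwueme 3/3.

11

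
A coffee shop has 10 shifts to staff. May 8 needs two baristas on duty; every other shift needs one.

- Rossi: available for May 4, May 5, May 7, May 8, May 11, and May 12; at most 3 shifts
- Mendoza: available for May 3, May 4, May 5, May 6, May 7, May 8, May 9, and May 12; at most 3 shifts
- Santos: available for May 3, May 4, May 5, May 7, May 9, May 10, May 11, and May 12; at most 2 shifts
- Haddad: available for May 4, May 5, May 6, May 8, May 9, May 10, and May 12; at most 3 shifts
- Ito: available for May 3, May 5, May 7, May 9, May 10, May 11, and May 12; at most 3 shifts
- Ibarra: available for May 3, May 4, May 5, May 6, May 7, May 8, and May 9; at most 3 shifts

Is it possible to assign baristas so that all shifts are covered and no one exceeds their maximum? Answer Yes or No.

Yes

One valid schedule: May 3→Mendoza, May 4→Rossi, May 5→Haddad, May 6→Mendoza, May 7→Rossi, May 8→Haddad+Ibarra, May 9→Mendoza, May 10→Santos, May 11→Rossi, May 12→Santos.
Loads: Rossi 3/3, Mendoza 3/3, Santos 2/2, Haddad 2/3, Ito 0/3, Ibarra 1/3 — all within limits.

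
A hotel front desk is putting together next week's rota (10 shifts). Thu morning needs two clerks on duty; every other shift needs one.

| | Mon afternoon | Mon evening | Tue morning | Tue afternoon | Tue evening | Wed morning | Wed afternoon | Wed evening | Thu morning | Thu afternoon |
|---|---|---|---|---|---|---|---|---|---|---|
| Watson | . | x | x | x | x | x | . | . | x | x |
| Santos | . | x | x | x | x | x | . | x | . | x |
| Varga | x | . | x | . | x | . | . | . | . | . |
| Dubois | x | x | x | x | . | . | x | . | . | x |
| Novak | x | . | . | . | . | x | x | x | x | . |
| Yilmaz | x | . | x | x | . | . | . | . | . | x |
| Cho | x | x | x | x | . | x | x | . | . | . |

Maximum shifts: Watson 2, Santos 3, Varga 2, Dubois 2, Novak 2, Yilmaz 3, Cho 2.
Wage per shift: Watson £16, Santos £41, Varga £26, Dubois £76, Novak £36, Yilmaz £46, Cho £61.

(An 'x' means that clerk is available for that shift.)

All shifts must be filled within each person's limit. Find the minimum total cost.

£371

Thu morning can only be covered by Watson and Novak, so that assignment is forced.
Picking the cheapest available clerk for each shift independently would cost £246, but that ignores the shift limits.
An optimal schedule: Mon afternoon→Varga, Mon evening→Santos, Tue morning→Varga, Tue afternoon→Yilmaz, Tue evening→Watson, Wed morning→Santos, Wed afternoon→Novak, Wed evening→Santos, Thu morning→Watson+Novak, Thu afternoon→Yilmaz.
Total: 26 + 41 + 26 + 46 + 16 + 41 + 36 + 41 + 16 + 36 + 46 = £371.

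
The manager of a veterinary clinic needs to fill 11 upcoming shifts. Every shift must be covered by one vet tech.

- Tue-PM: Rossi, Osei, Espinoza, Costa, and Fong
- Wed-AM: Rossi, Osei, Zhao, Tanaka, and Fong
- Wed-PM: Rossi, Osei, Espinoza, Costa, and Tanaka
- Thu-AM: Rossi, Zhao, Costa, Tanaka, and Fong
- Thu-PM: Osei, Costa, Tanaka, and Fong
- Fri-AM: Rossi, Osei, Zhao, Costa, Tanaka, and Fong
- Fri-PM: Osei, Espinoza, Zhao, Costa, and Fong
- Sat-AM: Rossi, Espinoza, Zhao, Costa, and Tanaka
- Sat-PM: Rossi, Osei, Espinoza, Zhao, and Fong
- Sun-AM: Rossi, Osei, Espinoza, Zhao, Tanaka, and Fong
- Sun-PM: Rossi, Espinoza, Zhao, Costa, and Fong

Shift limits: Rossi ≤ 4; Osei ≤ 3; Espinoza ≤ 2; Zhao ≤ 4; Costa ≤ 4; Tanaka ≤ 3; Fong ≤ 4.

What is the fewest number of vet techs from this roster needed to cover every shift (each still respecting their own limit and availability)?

3

11 slots to fill and no one can take more than 4, so at least ⌈11/4⌉ = 3 vet techs are needed.
Rossi, Osei, and Zhao alone can cover everything: Tue-PM→Rossi, Wed-AM→Osei, Wed-PM→Rossi, Thu-AM→Rossi, Thu-PM→Osei, Fri-AM→Zhao, Fri-PM→Osei, Sat-AM→Rossi, Sat-PM→Zhao, Sun-AM→Zhao, Sun-PM→Zhao.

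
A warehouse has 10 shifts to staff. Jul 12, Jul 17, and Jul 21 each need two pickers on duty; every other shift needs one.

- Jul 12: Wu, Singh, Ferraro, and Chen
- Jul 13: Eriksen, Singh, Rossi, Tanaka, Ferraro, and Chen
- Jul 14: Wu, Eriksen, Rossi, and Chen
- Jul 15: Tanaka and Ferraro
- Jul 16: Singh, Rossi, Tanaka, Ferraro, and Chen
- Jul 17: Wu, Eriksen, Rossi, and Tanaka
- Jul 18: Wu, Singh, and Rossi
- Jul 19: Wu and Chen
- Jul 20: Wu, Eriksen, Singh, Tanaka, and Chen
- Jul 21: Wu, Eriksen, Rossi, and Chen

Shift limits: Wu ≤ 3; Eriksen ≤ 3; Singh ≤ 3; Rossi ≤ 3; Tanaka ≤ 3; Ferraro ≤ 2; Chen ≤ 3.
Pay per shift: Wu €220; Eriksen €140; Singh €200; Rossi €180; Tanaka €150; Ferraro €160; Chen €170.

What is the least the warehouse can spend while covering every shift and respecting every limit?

€2060

Picking the cheapest available picker for each shift independently would cost €2000, but that ignores the shift limits.
An optimal schedule: Jul 12→Ferraro+Chen, Jul 13→Ferraro, Jul 14→Eriksen, Jul 15→Tanaka, Jul 16→Tanaka, Jul 17→Eriksen+Tanaka, Jul 18→Rossi, Jul 19→Chen, Jul 20→Eriksen, Jul 21→Chen+Rossi.
Total: 160 + 170 + 160 + 140 + 150 + 150 + 140 + 150 + 180 + 170 + 140 + 170 + 180 = €2060.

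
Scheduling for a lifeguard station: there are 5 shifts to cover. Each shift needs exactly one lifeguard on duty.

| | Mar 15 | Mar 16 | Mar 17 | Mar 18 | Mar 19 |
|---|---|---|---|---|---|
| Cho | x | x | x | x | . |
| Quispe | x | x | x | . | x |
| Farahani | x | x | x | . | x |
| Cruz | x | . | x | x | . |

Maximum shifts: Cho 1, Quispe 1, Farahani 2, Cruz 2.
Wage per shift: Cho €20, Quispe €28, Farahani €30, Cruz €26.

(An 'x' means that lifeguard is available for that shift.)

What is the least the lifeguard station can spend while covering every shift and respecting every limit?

€130

Picking the cheapest available lifeguard for each shift independently would cost €108, but that ignores the shift limits.
An optimal schedule: Mar 15→Cruz, Mar 16→Farahani, Mar 17→Cruz, Mar 18→Cho, Mar 19→Quispe.
Total: 26 + 30 + 26 + 20 + 28 = €130.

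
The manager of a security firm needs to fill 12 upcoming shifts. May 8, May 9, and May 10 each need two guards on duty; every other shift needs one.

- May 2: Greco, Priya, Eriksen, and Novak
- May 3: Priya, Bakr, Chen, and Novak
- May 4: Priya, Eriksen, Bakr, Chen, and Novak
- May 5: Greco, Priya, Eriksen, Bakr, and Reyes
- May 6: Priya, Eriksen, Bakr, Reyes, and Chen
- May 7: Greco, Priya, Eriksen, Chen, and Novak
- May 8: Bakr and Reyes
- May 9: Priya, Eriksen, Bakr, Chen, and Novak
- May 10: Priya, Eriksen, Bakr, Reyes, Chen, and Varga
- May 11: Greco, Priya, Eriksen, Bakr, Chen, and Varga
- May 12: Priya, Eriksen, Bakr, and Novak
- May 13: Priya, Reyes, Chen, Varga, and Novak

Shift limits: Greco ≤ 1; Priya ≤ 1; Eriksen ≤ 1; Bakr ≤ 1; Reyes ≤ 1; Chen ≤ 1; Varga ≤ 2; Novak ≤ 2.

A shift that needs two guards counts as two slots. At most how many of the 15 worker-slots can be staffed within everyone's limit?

10

Total capacity across all guards is 1+1+1+1+1+1+2+2 = 10, and 15 slots are needed, so at most 10 can be filled.
An assignment achieving 10: May 2→Greco, May 3→Priya, May 4→Chen, May 7→Novak, May 8→Bakr+Reyes, May 9→Novak, May 10→Varga, May 12→Eriksen, May 13→Varga.
Loads: Greco 1/1, Priya 1/1, Eriksen 1/1, Bakr 1/1, Reyes 1/1, Chen 1/1, Varga 2/2, Novak 2/2.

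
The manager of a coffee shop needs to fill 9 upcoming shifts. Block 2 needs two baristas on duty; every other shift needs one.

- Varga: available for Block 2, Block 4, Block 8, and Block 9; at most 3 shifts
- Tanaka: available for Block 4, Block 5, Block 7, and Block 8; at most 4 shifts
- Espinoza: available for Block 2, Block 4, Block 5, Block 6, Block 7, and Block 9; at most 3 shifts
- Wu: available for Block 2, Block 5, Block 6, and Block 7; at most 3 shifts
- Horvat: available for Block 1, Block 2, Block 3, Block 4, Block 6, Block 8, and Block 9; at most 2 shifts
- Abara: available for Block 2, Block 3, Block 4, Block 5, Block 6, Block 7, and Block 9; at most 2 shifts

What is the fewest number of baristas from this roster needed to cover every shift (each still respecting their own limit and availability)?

4

10 slots to fill and no one can take more than 4, so at least ⌈10/4⌉ = 3 baristas are needed.
No set of 3 baristas can cover every shift (each such set leaves at least one shift with no one available or exceeds a cap).
Varga, Tanaka, Espinoza, and Horvat alone can cover everything: Block 1→Horvat, Block 2→Varga+Espinoza, Block 3→Horvat, Block 4→Tanaka, Block 5→Tanaka, Block 6→Espinoza, Block 7→Tanaka, Block 8→Varga, Block 9→Varga.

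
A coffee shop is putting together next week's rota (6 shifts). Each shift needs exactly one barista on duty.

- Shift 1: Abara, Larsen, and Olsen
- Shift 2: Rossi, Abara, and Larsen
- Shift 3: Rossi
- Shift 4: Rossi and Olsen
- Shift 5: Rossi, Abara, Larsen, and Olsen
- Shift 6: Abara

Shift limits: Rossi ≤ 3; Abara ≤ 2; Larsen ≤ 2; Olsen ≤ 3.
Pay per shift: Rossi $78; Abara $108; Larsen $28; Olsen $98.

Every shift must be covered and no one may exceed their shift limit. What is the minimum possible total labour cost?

Shift 3 can only be covered by Rossi, so that assignment is forced.
Shift 6 can only be covered by Abara, so that assignment is forced.
Picking the cheapest available barista for each shift independently would cost $348, but that ignores the shift limits.
An optimal schedule: Shift 1→Larsen, Shift 2→Larsen, Shift 3→Rossi, Shift 4→Rossi, Shift 5→Rossi, Shift 6→Abara.
Total: 28 + 28 + 78 + 78 + 78 + 108 = $398.

$398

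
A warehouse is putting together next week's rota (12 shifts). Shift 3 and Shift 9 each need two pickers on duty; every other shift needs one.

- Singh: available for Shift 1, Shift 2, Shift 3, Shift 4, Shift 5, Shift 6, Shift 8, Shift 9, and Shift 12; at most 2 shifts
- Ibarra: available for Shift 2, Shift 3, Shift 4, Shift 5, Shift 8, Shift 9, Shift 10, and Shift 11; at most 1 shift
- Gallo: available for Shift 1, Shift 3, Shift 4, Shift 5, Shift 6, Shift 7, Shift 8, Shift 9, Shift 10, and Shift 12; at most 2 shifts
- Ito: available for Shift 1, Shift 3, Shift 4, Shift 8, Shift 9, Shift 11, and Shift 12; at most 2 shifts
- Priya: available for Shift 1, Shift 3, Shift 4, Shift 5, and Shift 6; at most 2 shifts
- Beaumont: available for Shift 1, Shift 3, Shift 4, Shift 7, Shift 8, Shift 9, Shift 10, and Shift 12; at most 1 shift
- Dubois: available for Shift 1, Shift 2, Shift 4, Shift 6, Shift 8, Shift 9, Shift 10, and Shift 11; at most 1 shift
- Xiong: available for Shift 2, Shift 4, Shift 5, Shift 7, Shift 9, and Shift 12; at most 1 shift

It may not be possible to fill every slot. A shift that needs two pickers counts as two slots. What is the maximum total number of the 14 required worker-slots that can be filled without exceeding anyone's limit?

Total capacity across all pickers is 2+1+2+2+2+1+1+1 = 12, and 14 slots are needed, so at most 12 can be filled.
An assignment achieving 12: Shift 1→Ito, Shift 2→Singh, Shift 3→Priya+Beaumont, Shift 5→Priya, Shift 6→Singh, Shift 7→Gallo, Shift 8→Dubois, Shift 9→Xiong, Shift 10→Gallo, Shift 11→Ibarra, Shift 12→Ito.
Loads: Singh 2/2, Ibarra 1/1, Gallo 2/2, Ito 2/2, Priya 2/2, Beaumont 1/1, Dubois 1/1, Xiong 1/1.

12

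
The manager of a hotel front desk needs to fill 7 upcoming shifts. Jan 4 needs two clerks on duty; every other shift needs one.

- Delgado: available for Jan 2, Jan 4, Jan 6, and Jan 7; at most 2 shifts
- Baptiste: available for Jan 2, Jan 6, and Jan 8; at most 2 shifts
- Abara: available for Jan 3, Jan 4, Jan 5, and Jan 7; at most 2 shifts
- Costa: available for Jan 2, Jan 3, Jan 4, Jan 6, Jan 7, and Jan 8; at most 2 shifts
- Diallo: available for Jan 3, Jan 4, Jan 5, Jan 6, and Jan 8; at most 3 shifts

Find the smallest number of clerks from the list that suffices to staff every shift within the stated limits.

4

8 slots to fill and no one can take more than 3, so at least ⌈8/3⌉ = 3 clerks are needed.
Any 3 clerks together have capacity at most 3+2+2 = 7 < 8 slots, so 3 can never suffice.
Delgado, Baptiste, Abara, and Costa alone can cover everything: Jan 2→Delgado, Jan 3→Abara, Jan 4→Delgado+Costa, Jan 5→Abara, Jan 6→Baptiste, Jan 7→Costa, Jan 8→Baptiste.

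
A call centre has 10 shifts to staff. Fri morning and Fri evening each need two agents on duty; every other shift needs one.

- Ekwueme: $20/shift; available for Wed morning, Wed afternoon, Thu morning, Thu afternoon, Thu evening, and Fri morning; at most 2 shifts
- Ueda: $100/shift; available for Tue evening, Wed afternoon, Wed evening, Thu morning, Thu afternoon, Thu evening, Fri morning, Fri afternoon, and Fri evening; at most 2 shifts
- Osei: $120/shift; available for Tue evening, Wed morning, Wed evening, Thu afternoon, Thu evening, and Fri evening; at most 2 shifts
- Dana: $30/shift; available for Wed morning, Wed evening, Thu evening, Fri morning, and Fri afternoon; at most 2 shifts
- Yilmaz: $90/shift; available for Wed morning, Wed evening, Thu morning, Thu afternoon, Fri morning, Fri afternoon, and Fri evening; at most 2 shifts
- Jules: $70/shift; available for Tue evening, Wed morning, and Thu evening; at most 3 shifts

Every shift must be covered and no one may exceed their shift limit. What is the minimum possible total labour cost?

$810

Picking the cheapest available agent for each shift independently would cost $470, but that ignores the shift limits.
An optimal schedule: Tue evening→Jules, Wed morning→Jules, Wed afternoon→Ekwueme, Wed evening→Dana, Thu morning→Ekwueme, Thu afternoon→Osei, Thu evening→Jules, Fri morning→Yilmaz+Ueda, Fri afternoon→Dana, Fri evening→Yilmaz+Ueda.
Total: 70 + 70 + 20 + 30 + 20 + 120 + 70 + 90 + 100 + 30 + 90 + 100 = $810.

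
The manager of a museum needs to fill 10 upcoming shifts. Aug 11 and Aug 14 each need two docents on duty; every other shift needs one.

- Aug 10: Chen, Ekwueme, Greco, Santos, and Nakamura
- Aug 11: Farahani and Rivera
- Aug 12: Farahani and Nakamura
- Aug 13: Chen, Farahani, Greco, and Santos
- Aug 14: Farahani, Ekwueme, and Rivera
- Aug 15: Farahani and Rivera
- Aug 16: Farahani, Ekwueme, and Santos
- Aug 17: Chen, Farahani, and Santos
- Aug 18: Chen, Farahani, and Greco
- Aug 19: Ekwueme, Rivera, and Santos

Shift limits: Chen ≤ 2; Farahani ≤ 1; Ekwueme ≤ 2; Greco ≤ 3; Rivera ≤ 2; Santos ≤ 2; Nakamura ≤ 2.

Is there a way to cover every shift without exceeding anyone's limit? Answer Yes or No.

No

Total capacity is 14 and 12 slots are needed, so capacity alone doesn't rule it out.
Shifts {Aug 11, Aug 14, Aug 15} need 5 worker-slots in total, but the docents available for any of those shifts (Farahani, Ekwueme, and Rivera) can supply at most 4 among them. So no valid schedule exists.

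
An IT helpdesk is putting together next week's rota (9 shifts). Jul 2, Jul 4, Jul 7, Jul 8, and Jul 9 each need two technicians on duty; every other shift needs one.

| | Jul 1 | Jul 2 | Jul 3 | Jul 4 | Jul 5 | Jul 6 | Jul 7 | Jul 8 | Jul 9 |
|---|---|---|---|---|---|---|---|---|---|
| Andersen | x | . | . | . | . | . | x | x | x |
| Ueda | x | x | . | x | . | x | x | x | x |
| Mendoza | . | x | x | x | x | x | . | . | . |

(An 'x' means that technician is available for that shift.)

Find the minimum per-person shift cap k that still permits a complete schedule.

With 3 technicians and 14 worker-slots to fill, someone must work at least ⌈14/3⌉ = 5 shifts, so k ≥ 5.
k = 5 works: Jul 1→Andersen, Jul 2→Ueda+Mendoza, Jul 3→Mendoza, Jul 4→Ueda+Mendoza, Jul 5→Mendoza, Jul 6→Mendoza, Jul 7→Andersen+Ueda, Jul 8→Andersen+Ueda, Jul 9→Andersen+Ueda.
Loads: Andersen 4, Ueda 5, Mendoza 5 — all ≤ 5.

5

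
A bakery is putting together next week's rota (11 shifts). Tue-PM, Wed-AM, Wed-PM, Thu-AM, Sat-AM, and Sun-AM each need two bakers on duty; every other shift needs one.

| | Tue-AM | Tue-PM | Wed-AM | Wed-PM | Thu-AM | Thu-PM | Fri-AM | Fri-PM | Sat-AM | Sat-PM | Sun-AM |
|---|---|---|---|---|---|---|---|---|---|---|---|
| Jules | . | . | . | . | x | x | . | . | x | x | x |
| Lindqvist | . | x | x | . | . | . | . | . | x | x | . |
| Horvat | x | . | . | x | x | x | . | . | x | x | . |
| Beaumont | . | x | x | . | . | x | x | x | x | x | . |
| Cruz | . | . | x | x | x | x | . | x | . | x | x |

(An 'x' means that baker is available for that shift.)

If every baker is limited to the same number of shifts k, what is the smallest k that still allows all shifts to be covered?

4

With 5 bakers and 17 worker-slots to fill, someone must work at least ⌈17/5⌉ = 4 shifts, so k ≥ 4.
k = 4 works: Tue-AM→Horvat, Tue-PM→Lindqvist+Beaumont, Wed-AM→Lindqvist+Beaumont, Wed-PM→Horvat+Cruz, Thu-AM→Jules+Horvat, Thu-PM→Jules, Fri-AM→Beaumont, Fri-PM→Beaumont, Sat-AM→Lindqvist+Horvat, Sat-PM→Jules, Sun-AM→Jules+Cruz.
Loads: Jules 4, Lindqvist 3, Horvat 4, Beaumont 4, Cruz 2 — all ≤ 4.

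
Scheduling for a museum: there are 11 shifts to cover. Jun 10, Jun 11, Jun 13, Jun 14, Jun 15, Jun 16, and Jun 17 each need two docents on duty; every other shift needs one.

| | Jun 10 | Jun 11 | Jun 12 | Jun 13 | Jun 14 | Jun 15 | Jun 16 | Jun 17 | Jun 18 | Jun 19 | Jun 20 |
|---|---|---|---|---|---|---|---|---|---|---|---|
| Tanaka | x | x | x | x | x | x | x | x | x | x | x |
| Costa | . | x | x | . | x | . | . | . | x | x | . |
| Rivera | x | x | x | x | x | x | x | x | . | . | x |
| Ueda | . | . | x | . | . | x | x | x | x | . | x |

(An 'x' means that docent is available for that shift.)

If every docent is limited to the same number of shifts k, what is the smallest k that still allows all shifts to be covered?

5

With 4 docents and 18 worker-slots to fill, someone must work at least ⌈18/4⌉ = 5 shifts, so k ≥ 5.
k = 5 works: Jun 10→Tanaka+Rivera, Jun 11→Tanaka+Costa, Jun 12→Costa, Jun 13→Tanaka+Rivera, Jun 14→Tanaka+Costa, Jun 15→Rivera+Ueda, Jun 16→Rivera+Ueda, Jun 17→Rivera+Ueda, Jun 18→Costa, Jun 19→Tanaka, Jun 20→Ueda.
Loads: Tanaka 5, Costa 4, Rivera 5, Ueda 4 — all ≤ 5.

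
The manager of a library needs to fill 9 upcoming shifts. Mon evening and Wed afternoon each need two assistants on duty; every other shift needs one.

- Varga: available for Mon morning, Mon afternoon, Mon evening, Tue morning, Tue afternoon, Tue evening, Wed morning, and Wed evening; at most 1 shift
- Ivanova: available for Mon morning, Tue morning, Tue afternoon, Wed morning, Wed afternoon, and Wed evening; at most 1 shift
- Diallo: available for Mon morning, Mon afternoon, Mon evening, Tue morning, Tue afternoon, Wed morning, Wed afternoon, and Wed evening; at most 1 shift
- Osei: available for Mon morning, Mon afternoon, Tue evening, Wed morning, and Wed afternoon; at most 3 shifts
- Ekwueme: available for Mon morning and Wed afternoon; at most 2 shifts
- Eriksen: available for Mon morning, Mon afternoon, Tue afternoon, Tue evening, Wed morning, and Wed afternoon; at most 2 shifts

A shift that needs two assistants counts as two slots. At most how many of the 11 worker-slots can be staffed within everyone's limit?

Total capacity across all assistants is 1+1+1+3+2+2 = 10, and 11 slots are needed, so at most 10 can be filled.
An assignment achieving 10: Mon morning→Ekwueme, Mon afternoon→Osei, Mon evening→Varga+Diallo, Tue morning→Ivanova, Tue afternoon→Eriksen, Tue evening→Osei, Wed morning→Osei, Wed afternoon→Ekwueme+Eriksen.
Loads: Varga 1/1, Ivanova 1/1, Diallo 1/1, Osei 3/3, Ekwueme 2/2, Eriksen 2/2.

10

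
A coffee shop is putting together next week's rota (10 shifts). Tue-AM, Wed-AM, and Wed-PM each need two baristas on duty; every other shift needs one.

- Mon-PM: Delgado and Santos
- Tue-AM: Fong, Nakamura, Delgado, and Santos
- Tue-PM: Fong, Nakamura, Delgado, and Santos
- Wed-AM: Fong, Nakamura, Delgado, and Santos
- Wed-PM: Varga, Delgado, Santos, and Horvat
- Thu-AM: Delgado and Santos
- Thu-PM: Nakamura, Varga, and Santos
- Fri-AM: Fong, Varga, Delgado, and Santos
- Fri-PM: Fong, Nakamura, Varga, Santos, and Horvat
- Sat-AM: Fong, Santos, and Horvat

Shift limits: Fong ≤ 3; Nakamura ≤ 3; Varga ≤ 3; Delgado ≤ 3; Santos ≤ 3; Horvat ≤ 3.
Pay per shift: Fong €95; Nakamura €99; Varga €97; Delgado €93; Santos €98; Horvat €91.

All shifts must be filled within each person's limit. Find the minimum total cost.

Picking the cheapest available barista for each shift independently would cost €1211, but that ignores the shift limits.
An optimal schedule: Mon-PM→Delgado, Tue-AM→Delgado+Fong, Tue-PM→Fong, Wed-AM→Fong+Santos, Wed-PM→Horvat+Varga, Thu-AM→Delgado, Thu-PM→Varga, Fri-AM→Varga, Fri-PM→Horvat, Sat-AM→Horvat.
Total: 93 + 93 + 95 + 95 + 95 + 98 + 91 + 97 + 93 + 97 + 97 + 91 + 91 = €1226.

€1226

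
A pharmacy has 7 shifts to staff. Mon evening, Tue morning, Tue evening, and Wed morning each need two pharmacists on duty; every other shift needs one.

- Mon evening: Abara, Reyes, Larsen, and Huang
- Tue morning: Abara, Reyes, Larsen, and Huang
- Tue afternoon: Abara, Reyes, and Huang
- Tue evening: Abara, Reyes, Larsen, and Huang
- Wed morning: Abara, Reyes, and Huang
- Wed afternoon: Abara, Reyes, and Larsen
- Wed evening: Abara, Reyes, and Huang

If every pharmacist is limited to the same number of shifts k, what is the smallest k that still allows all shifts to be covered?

3

With 4 pharmacists and 11 worker-slots to fill, someone must work at least ⌈11/4⌉ = 3 shifts, so k ≥ 3.
k = 3 works: Mon evening→Reyes+Larsen, Tue morning→Larsen+Huang, Tue afternoon→Abara, Tue evening→Larsen+Huang, Wed morning→Abara+Reyes, Wed afternoon→Abara, Wed evening→Reyes.
Loads: Abara 3, Reyes 3, Larsen 3, Huang 2 — all ≤ 3.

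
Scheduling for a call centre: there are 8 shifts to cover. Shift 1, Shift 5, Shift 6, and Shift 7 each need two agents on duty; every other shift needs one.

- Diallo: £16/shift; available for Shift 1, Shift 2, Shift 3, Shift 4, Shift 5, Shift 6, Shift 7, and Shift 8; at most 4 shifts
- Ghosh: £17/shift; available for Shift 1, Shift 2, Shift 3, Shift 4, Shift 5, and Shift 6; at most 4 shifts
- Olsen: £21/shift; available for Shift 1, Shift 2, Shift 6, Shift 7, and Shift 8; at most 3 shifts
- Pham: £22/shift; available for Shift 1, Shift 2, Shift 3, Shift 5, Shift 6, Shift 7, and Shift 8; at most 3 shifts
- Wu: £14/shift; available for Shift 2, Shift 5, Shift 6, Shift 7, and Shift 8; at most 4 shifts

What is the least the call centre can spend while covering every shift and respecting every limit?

Picking the cheapest available agent for each shift independently would cost £183, but that ignores the shift limits.
An optimal schedule: Shift 1→Diallo+Ghosh, Shift 2→Ghosh, Shift 3→Diallo, Shift 4→Diallo, Shift 5→Wu+Ghosh, Shift 6→Wu+Ghosh, Shift 7→Wu+Diallo, Shift 8→Wu.
Total: 16 + 17 + 17 + 16 + 16 + 14 + 17 + 14 + 17 + 14 + 16 + 14 = £188.

£188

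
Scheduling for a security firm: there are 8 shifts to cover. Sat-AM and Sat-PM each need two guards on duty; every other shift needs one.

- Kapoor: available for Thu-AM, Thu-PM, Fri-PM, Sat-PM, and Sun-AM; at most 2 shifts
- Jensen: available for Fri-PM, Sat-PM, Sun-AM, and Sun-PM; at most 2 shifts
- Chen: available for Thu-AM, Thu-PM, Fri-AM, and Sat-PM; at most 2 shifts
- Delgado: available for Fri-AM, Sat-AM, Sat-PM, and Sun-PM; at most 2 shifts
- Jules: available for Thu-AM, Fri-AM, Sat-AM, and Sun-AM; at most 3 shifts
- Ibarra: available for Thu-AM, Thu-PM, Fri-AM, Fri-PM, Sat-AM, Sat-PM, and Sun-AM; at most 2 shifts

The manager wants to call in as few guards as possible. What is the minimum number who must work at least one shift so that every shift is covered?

10 slots to fill and no one can take more than 3, so at least ⌈10/3⌉ = 4 guards are needed.
Any 4 guards together have capacity at most 3+2+2+2 = 9 < 10 slots, so 4 can never suffice.
Kapoor, Jensen, Chen, Delgado, and Jules alone can cover everything: Thu-AM→Chen, Thu-PM→Kapoor, Fri-AM→Chen, Fri-PM→Kapoor, Sat-AM→Delgado+Jules, Sat-PM→Jensen+Delgado, Sun-AM→Jules, Sun-PM→Jensen.

5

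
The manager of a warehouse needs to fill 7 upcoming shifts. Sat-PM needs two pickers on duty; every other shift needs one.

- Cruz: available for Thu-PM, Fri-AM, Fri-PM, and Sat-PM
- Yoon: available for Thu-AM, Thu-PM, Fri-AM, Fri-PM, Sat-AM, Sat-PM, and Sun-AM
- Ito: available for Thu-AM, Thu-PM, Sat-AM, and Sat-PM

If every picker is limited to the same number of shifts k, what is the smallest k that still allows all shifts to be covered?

With 3 pickers and 8 worker-slots to fill, someone must work at least ⌈8/3⌉ = 3 shifts, so k ≥ 3.
k = 3 works: Thu-AM→Yoon, Thu-PM→Ito, Fri-AM→Cruz, Fri-PM→Cruz, Sat-AM→Yoon, Sat-PM→Cruz+Ito, Sun-AM→Yoon.
Loads: Cruz 3, Yoon 3, Ito 2 — all ≤ 3.

3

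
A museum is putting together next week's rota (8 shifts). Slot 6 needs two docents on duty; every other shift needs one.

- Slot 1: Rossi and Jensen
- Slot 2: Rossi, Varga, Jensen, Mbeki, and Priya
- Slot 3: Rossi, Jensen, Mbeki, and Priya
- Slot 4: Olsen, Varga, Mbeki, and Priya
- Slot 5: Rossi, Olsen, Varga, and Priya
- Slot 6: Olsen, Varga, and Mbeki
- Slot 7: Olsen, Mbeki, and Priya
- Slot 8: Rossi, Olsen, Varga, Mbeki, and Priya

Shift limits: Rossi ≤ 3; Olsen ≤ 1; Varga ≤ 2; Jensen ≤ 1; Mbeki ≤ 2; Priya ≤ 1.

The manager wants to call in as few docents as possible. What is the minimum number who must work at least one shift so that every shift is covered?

5

9 slots to fill and no one can take more than 3, so at least ⌈9/3⌉ = 3 docents are needed.
Any 4 docents together have capacity at most 3+2+2+1 = 8 < 9 slots, so 4 can never suffice.
Rossi, Olsen, Varga, Jensen, and Mbeki alone can cover everything: Slot 1→Rossi, Slot 2→Jensen, Slot 3→Rossi, Slot 4→Varga, Slot 5→Rossi, Slot 6→Varga+Mbeki, Slot 7→Olsen, Slot 8→Mbeki.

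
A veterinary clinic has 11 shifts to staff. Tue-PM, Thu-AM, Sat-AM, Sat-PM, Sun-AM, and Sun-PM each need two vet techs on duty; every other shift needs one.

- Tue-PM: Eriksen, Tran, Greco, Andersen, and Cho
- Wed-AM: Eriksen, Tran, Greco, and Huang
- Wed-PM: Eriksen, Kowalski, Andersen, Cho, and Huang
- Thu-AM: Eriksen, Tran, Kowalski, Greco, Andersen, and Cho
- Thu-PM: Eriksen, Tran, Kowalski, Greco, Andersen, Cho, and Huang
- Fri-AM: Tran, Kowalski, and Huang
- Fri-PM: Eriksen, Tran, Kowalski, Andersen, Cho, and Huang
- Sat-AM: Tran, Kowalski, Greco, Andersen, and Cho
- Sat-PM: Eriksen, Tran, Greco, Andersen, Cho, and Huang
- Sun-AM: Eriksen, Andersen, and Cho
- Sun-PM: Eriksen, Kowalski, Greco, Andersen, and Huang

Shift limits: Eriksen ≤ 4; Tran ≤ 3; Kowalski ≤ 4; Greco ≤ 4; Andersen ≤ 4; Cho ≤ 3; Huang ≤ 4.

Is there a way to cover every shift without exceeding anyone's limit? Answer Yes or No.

Yes

One valid schedule: Tue-PM→Tran+Greco, Wed-AM→Eriksen, Wed-PM→Eriksen, Thu-AM→Kowalski+Greco, Thu-PM→Tran, Fri-AM→Tran, Fri-PM→Eriksen, Sat-AM→Kowalski+Greco, Sat-PM→Andersen+Cho, Sun-AM→Eriksen+Andersen, Sun-PM→Kowalski+Greco.
Loads: Eriksen 4/4, Tran 3/3, Kowalski 3/4, Greco 4/4, Andersen 2/4, Cho 1/3, Huang 0/4 — all within limits.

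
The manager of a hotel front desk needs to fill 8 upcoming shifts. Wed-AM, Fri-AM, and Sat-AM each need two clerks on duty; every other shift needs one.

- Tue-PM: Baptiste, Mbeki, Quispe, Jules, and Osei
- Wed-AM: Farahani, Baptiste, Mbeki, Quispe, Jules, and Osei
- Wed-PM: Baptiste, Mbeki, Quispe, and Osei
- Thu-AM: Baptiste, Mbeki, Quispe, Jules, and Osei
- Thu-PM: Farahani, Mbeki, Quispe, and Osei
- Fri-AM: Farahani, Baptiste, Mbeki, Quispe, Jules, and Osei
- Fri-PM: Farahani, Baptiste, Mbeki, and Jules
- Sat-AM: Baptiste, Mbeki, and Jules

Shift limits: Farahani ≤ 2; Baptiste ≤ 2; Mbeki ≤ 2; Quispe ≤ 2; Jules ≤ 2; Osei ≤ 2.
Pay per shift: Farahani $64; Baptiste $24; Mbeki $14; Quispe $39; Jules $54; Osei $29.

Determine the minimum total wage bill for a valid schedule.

$384

Picking the cheapest available clerk for each shift independently would cost $184, but that ignores the shift limits.
An optimal schedule: Tue-PM→Osei, Wed-AM→Quispe+Jules, Wed-PM→Mbeki, Thu-AM→Quispe, Thu-PM→Osei, Fri-AM→Jules+Farahani, Fri-PM→Baptiste, Sat-AM→Mbeki+Baptiste.
Total: 29 + 39 + 54 + 14 + 39 + 29 + 54 + 64 + 24 + 14 + 24 = $384.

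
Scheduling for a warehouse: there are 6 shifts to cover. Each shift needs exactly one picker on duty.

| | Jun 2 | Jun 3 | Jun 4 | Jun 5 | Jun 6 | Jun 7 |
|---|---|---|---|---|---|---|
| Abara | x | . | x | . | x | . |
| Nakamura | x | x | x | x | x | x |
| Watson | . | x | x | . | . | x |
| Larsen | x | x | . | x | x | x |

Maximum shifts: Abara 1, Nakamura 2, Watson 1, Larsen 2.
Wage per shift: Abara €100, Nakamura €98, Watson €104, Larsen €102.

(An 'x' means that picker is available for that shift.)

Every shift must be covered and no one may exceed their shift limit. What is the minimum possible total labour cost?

€604

Picking the cheapest available picker for each shift independently would cost €588, but that ignores the shift limits.
An optimal schedule: Jun 2→Abara, Jun 3→Nakamura, Jun 4→Watson, Jun 5→Nakamura, Jun 6→Larsen, Jun 7→Larsen.
Total: 100 + 98 + 104 + 98 + 102 + 102 = €604.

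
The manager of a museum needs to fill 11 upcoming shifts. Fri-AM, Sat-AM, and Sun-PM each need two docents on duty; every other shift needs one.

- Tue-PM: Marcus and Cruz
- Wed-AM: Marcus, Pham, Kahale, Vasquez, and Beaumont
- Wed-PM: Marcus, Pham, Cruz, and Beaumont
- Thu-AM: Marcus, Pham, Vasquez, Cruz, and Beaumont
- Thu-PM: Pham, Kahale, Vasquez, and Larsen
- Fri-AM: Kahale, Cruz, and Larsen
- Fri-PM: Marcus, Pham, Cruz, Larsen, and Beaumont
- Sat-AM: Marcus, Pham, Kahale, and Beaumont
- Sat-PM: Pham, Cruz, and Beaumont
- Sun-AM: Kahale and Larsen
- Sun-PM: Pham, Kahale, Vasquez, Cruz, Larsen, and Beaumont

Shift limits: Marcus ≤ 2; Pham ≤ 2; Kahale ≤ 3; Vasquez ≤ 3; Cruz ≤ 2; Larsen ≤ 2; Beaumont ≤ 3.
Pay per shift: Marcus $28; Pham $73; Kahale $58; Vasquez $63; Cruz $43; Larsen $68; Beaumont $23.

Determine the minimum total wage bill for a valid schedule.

$642

Picking the cheapest available docent for each shift independently would cost $477, but that ignores the shift limits.
An optimal schedule: Tue-PM→Marcus, Wed-AM→Vasquez, Wed-PM→Beaumont, Thu-AM→Vasquez, Thu-PM→Kahale, Fri-AM→Cruz+Kahale, Fri-PM→Cruz, Sat-AM→Beaumont+Marcus, Sat-PM→Beaumont, Sun-AM→Kahale, Sun-PM→Vasquez+Larsen.
Total: 28 + 63 + 23 + 63 + 58 + 43 + 58 + 43 + 23 + 28 + 23 + 58 + 63 + 68 = $642.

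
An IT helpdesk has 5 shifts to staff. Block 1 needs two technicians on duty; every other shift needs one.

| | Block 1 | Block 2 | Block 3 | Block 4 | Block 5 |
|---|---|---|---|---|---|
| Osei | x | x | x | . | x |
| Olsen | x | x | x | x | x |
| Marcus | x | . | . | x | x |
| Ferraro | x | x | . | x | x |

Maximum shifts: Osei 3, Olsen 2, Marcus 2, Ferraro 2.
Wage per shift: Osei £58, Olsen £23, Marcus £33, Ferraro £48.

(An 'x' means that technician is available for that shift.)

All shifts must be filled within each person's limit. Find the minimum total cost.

£208

Picking the cheapest available technician for each shift independently would cost £148, but that ignores the shift limits.
An optimal schedule: Block 1→Marcus+Ferraro, Block 2→Olsen, Block 3→Olsen, Block 4→Marcus, Block 5→Ferraro.
Total: 33 + 48 + 23 + 23 + 33 + 48 = £208.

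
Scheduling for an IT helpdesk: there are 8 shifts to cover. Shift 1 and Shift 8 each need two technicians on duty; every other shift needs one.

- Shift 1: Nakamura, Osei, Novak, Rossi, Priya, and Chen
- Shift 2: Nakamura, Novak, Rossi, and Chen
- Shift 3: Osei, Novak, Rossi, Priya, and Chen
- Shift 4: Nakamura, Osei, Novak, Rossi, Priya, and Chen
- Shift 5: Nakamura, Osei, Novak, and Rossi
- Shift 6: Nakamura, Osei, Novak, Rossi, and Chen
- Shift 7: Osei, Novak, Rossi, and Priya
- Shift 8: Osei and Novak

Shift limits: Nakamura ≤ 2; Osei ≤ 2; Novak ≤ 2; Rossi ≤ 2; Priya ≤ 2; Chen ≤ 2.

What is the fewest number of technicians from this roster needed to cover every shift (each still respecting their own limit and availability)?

10 slots to fill and no one can take more than 2, so at least ⌈10/2⌉ = 5 technicians are needed.
Nakamura, Osei, Novak, Rossi, and Priya alone can cover everything: Shift 1→Rossi+Priya, Shift 2→Nakamura, Shift 3→Osei, Shift 4→Priya, Shift 5→Nakamura, Shift 6→Novak, Shift 7→Rossi, Shift 8→Osei+Novak.

5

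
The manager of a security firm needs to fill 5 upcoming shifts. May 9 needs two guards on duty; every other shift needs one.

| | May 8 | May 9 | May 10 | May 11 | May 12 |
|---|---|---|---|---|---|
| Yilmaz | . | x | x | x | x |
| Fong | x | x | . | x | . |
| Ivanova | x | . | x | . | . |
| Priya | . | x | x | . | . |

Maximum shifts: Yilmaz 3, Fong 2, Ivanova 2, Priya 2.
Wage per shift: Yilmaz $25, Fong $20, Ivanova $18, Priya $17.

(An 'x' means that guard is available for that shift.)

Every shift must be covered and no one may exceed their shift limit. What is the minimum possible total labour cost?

$117

May 12 can only be covered by Yilmaz, so that assignment is forced.
Picking the cheapest available guard for each shift independently would cost $117, and that bound is achievable.
An optimal schedule: May 8→Ivanova, May 9→Priya+Fong, May 10→Priya, May 11→Fong, May 12→Yilmaz.
Total: 18 + 17 + 20 + 17 + 20 + 25 = $117.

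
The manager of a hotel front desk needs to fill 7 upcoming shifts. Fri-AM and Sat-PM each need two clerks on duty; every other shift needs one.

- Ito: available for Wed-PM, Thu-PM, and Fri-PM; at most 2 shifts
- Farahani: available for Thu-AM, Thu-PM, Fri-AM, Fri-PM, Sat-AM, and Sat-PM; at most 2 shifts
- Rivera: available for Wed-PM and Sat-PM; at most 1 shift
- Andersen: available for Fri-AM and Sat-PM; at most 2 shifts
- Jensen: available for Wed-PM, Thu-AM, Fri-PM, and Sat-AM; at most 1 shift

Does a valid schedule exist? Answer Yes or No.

Total capacity is 2+2+1+2+1 = 8 but 9 worker-slots are needed — infeasible.

No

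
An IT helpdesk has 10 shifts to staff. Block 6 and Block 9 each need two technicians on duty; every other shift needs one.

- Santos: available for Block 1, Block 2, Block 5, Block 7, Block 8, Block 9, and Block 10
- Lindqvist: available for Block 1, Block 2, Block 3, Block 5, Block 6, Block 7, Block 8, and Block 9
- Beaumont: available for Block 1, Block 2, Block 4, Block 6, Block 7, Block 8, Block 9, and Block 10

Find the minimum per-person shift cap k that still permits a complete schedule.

4

With 3 technicians and 12 worker-slots to fill, someone must work at least ⌈12/3⌉ = 4 shifts, so k ≥ 4.
k = 4 works: Block 1→Santos, Block 2→Santos, Block 3→Lindqvist, Block 4→Beaumont, Block 5→Santos, Block 6→Lindqvist+Beaumont, Block 7→Lindqvist, Block 8→Beaumont, Block 9→Lindqvist+Beaumont, Block 10→Santos.
Loads: Santos 4, Lindqvist 4, Beaumont 4 — all ≤ 4.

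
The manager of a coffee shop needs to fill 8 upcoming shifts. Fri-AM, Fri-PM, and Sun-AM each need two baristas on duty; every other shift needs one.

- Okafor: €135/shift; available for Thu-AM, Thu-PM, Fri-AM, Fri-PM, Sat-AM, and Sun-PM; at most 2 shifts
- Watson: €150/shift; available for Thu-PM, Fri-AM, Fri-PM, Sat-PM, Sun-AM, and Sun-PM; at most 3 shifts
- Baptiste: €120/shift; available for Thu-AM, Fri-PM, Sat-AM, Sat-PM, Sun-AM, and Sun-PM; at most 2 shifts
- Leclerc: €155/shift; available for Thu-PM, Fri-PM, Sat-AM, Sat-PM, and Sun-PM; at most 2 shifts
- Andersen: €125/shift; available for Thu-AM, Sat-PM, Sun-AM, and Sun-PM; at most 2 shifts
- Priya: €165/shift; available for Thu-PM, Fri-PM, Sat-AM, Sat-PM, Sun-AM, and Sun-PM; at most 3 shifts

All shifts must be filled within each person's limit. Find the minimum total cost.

Fri-AM can only be covered by Okafor and Watson, so that assignment is forced.
Picking the cheapest available barista for each shift independently would cost €1400, but that ignores the shift limits.
An optimal schedule: Thu-AM→Baptiste, Thu-PM→Okafor, Fri-AM→Okafor+Watson, Fri-PM→Watson+Leclerc, Sat-AM→Baptiste, Sat-PM→Andersen, Sun-AM→Andersen+Watson, Sun-PM→Leclerc.
Total: 120 + 135 + 135 + 150 + 150 + 155 + 120 + 125 + 125 + 150 + 155 = €1520.

€1520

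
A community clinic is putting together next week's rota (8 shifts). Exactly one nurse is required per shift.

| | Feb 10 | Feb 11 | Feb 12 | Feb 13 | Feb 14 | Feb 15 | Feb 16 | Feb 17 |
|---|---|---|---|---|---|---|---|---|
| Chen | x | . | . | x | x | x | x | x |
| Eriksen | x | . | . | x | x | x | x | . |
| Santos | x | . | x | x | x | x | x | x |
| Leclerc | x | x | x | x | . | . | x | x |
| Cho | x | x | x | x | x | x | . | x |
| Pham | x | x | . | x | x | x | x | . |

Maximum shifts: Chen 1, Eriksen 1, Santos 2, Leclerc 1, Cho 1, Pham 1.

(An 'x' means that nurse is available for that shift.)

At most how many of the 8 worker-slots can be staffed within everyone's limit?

7

Total capacity across all nurses is 1+1+2+1+1+1 = 7, and 8 slots are needed, so at most 7 can be filled.
An assignment achieving 7: Feb 10→Cho, Feb 11→Leclerc, Feb 12→Santos, Feb 14→Eriksen, Feb 15→Santos, Feb 16→Pham, Feb 17→Chen.
Loads: Chen 1/1, Eriksen 1/1, Santos 2/2, Leclerc 1/1, Cho 1/1, Pham 1/1.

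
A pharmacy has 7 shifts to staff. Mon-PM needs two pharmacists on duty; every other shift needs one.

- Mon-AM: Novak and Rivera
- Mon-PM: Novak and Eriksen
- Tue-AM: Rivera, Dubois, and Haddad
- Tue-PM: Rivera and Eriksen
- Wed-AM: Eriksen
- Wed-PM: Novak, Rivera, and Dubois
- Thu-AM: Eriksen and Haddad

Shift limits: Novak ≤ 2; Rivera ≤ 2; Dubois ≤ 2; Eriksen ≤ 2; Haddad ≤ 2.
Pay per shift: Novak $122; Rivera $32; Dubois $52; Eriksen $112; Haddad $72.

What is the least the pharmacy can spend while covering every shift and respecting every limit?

Mon-PM can only be covered by Novak and Eriksen, so that assignment is forced.
Wed-AM can only be covered by Eriksen, so that assignment is forced.
Picking the cheapest available pharmacist for each shift independently would cost $546, but that ignores the shift limits.
An optimal schedule: Mon-AM→Rivera, Mon-PM→Eriksen+Novak, Tue-AM→Dubois, Tue-PM→Rivera, Wed-AM→Eriksen, Wed-PM→Dubois, Thu-AM→Haddad.
Total: 32 + 112 + 122 + 52 + 32 + 112 + 52 + 72 = $586.

$586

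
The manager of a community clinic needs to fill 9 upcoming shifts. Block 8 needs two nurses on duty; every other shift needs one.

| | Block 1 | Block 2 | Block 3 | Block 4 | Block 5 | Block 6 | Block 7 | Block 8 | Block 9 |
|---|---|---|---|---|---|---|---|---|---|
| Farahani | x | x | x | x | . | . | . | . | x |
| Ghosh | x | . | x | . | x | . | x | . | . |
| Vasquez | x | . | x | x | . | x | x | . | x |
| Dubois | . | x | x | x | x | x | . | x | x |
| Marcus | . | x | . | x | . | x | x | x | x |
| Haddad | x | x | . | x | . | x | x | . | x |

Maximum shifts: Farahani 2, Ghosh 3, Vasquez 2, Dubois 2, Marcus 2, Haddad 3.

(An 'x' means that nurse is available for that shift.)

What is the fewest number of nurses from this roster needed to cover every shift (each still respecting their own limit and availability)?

10 slots to fill and no one can take more than 3, so at least ⌈10/3⌉ = 4 nurses are needed.
Ghosh, Dubois, Marcus, and Haddad alone can cover everything: Block 1→Ghosh, Block 2→Dubois, Block 3→Ghosh, Block 4→Marcus, Block 5→Ghosh, Block 6→Haddad, Block 7→Haddad, Block 8→Dubois+Marcus, Block 9→Haddad.

4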